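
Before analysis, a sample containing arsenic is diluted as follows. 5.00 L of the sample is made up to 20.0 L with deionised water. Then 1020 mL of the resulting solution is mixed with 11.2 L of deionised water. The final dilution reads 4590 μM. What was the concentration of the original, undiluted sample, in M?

0.220 M

Overall dilution factor = 4 × 11.98 = 47.9.
Original = 4590 μM × 47.9 = 2.20 × 10⁵ μM = 0.220 M.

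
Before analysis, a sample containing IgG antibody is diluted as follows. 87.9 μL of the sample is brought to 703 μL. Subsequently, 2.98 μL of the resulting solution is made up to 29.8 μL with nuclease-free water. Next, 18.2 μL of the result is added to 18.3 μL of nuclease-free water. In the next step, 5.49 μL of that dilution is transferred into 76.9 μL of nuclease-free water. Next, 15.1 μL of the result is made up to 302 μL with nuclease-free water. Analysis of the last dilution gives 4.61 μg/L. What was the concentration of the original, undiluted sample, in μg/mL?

222 μg/mL

Overall dilution factor = 7.998 × 10 × 2.005 × 15.01 × 20 = 4.81 × 10⁴.
Original = 4.61 μg/L × 4.81 × 10⁴ = 2.22 × 10⁵ μg/L = 222 μg/mL.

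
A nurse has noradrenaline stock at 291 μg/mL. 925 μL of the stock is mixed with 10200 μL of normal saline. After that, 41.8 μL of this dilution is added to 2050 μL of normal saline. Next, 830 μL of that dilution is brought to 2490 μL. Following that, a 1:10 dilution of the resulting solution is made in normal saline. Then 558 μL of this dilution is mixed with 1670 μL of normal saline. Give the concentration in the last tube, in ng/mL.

4.04 ng/mL

Overall dilution factor = 12.03 × 50.04 × 3 × 10 × 3.993 = 7.21 × 10⁴.
291 μg/mL / 7.21 × 10⁴ = 4.04 × 10⁻³ μg/mL = 4.04 ng/mL.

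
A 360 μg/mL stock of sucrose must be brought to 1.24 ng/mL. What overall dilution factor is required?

2.90 × 10⁵

Factor = C₀/C_target = 360 μg/mL / 1.24 ng/mL = 2.90 × 10⁵.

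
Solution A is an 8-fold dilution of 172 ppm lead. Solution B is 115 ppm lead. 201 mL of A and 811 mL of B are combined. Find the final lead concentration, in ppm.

C_A = 172 ppm / 8 = 21.5 ppm.
C_mix = (C_A·V_A + C_B·V_B)/(V_A + V_B) = (21.5×201 + 115×811) / 1012 = 96.4 ppm.

96.4 ppm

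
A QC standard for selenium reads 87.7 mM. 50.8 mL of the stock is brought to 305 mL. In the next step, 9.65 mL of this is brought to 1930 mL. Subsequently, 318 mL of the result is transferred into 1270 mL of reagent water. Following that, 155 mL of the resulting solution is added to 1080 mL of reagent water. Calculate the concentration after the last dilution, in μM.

Overall dilution factor = 6.004 × 200 × 4.994 × 7.968 = 4.78 × 10⁴.
87.7 mM / 4.78 × 10⁴ = 1.84 × 10⁻³ mM = 1.84 μM.

1.84 μM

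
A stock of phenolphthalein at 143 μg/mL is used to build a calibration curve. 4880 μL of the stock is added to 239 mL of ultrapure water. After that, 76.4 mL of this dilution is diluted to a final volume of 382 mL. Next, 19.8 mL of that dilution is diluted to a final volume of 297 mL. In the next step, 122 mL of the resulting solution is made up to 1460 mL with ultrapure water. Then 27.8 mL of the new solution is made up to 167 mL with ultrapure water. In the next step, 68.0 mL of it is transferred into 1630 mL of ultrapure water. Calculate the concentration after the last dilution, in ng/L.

21.3 ng/L

Overall dilution factor = 49.98 × 5 × 15 × 11.97 × 6.007 × 24.97 = 6.73 × 10⁶.
143 μg/mL / 6.73 × 10⁶ = 2.13 × 10⁻⁵ μg/mL = 21.3 ng/L.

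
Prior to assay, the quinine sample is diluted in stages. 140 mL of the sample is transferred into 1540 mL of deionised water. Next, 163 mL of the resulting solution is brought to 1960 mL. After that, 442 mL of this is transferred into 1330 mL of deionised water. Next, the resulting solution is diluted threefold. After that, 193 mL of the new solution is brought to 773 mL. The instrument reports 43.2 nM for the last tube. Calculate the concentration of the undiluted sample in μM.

300 μM

Overall dilution factor = 12 × 12.02 × 4.009 × 3 × 4.005 = 6951.
Original = 43.2 nM × 6951 = 3.00 × 10⁵ nM = 300 μM.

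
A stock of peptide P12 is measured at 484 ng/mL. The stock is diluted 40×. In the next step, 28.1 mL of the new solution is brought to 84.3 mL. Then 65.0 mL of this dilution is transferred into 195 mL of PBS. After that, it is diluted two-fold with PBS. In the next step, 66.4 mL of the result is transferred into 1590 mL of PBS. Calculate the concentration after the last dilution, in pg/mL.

Overall dilution factor = 40 × 3 × 4 × 2 × 24.95 = 2.39 × 10⁴.
484 ng/mL / 2.39 × 10⁴ = 0.0202 ng/mL = 20.2 pg/mL.

20.2 pg/mL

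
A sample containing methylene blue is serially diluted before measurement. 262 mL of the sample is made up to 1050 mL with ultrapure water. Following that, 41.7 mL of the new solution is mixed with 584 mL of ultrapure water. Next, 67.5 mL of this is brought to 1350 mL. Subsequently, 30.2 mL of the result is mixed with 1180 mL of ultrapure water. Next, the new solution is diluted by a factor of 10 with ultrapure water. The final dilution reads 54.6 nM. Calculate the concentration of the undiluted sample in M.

0.0263 M

Overall dilution factor = 4.008 × 15.00 × 20 × 40.07 × 10 = 4.82 × 10⁵.
Original = 54.6 nM × 4.82 × 10⁵ = 2.63 × 10⁷ nM = 0.0263 M.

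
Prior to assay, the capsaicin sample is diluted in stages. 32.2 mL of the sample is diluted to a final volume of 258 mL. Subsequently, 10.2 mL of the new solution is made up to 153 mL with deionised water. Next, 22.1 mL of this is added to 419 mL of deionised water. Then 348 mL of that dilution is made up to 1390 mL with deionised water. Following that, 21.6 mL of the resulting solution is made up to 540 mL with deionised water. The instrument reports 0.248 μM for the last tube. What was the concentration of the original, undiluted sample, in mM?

59.4 mM

Overall dilution factor = 8.012 × 15 × 19.96 × 3.994 × 25 = 2.40 × 10⁵.
Original = 0.248 μM × 2.40 × 10⁵ = 5.94 × 10⁴ μM = 59.4 mM.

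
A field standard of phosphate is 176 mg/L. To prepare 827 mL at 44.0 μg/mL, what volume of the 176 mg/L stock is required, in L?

0.207 L

44.0 μg/mL = 44.0 mg/L.
V₁ = C₂V₂/C₁ = 44.0 × 827 / 176 = 207 mL = 0.207 L.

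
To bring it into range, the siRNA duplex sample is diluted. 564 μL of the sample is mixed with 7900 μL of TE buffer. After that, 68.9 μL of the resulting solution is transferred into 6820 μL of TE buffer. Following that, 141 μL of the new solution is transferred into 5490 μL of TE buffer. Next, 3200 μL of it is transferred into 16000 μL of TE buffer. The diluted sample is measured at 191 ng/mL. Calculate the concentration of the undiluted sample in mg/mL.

Overall dilution factor = 15.01 × 99.98 × 39.94 × 6 = 3.60 × 10⁵.
Original = 191 ng/mL × 3.60 × 10⁵ = 6.87 × 10⁷ ng/mL = 68.7 mg/mL.

68.7 mg/mL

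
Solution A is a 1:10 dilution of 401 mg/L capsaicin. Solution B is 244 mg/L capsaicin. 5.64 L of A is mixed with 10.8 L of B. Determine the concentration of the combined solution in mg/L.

174 mg/L

C_A = 401 mg/L / 10 = 40.1 mg/L.
C_mix = (C_A·V_A + C_B·V_B)/(V_A + V_B) = (40.1×5.64 + 244×10.8) / 16.44 = 174 mg/L.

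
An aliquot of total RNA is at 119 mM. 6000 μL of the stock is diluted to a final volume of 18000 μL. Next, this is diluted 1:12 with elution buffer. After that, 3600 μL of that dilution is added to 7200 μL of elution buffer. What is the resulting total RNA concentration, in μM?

Overall dilution factor = 3 × 12 × 3 = 108.
119 mM / 108 = 1.10 mM = 1100 μM.

1100 μM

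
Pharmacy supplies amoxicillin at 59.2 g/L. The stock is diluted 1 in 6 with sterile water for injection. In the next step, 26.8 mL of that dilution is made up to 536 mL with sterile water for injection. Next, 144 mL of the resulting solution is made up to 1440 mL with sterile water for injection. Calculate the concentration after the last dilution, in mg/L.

Overall dilution factor = 6 × 20 × 10 = 1200.
59.2 g/L / 1200 = 0.0493 g/L = 49.3 mg/L.

49.3 mg/L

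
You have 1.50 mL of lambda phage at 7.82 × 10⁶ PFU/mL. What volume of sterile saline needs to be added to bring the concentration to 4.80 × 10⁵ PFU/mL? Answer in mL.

V₂ = C₁V₁/C₂ = 7.82 × 10⁶ × 1.50 / 4.80 × 10⁵ = 24.4 mL.
Diluent to add = V₂ − V₁ = 24.4 − 1.50 = 22.9 mL.

22.9 mL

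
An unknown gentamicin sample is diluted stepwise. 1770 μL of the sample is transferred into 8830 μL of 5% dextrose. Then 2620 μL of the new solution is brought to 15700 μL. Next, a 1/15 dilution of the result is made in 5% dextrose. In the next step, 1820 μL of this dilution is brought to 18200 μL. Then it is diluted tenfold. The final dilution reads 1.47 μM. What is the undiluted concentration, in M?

0.0791 M

Overall dilution factor = 5.989 × 5.992 × 15 × 10 × 10 = 5.38 × 10⁴.
Original = 1.47 μM × 5.38 × 10⁴ = 7.91 × 10⁴ μM = 0.0791 M.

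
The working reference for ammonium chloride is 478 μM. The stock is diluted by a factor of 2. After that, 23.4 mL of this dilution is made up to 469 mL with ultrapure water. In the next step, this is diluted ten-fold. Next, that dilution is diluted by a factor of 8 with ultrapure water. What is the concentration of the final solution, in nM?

Overall dilution factor = 2 × 20.04 × 10 × 8 = 3207.
478 μM / 3207 = 0.149 μM = 149 nM.

149 nM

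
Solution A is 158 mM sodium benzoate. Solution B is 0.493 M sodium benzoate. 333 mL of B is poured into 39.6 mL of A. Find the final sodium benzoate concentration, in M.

0.457 M

C_B = 0.493 M = 493 mM.
C_mix = (C_A·V_A + C_B·V_B)/(V_A + V_B) = (158×39.6 + 493×333) / 372.6 = 457 mM = 0.457 M.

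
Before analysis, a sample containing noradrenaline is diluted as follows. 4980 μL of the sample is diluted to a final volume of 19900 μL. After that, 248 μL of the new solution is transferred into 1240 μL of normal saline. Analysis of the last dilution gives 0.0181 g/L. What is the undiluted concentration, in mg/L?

Overall dilution factor = 3.996 × 6 = 24.0.
Original = 0.0181 g/L × 24.0 = 0.434 g/L = 434 mg/L.

434 mg/L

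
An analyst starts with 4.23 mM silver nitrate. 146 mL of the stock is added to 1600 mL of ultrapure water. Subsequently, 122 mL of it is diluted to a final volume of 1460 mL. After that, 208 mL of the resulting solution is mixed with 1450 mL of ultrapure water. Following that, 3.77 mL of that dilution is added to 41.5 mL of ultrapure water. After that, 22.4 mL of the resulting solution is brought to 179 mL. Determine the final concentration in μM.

Overall dilution factor = 11.96 × 11.97 × 7.971 × 12.01 × 7.991 = 1.09 × 10⁵.
4.23 mM / 1.09 × 10⁵ = 3.86 × 10⁻⁵ mM = 0.0386 μM.

0.0386 μM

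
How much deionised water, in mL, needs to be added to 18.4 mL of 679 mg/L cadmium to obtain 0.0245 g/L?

492 mL

0.0245 g/L = 24.5 mg/L.
V₂ = C₁V₁/C₂ = 679 × 18.4 / 24.5 = 510 mL.
Diluent to add = V₂ − V₁ = 510 − 18.4 = 492 mL.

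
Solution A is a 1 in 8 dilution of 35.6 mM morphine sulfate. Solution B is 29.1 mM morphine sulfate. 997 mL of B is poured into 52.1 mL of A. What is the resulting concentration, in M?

C_A = 35.6 mM / 8 = 4.45 mM.
C_mix = (C_A·V_A + C_B·V_B)/(V_A + V_B) = (4.45×52.1 + 29.1×997) / 1049 = 27.9 mM = 0.0279 M.

0.0279 M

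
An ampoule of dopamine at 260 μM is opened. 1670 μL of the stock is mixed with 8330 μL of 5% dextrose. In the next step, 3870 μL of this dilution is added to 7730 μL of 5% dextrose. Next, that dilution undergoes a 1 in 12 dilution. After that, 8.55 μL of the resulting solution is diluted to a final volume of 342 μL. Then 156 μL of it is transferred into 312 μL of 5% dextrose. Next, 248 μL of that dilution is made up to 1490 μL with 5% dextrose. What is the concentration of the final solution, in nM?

1.67 nM

Overall dilution factor = 5.988 × 2.997 × 12 × 40 × 3 × 6.008 = 1.55 × 10⁵.
260 μM / 1.55 × 10⁵ = 1.67 × 10⁻³ μM = 1.67 nM.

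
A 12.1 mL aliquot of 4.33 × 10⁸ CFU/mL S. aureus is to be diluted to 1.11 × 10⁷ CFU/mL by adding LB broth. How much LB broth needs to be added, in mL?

V₂ = C₁V₁/C₂ = 4.33 × 10⁸ × 12.1 / 1.11 × 10⁷ = 472 mL.
Diluent to add = V₂ − V₁ = 472 − 12.1 = 460 mL.

460 mL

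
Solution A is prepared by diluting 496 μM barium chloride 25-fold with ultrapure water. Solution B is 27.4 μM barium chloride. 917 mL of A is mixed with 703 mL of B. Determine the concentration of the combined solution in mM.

0.0231 mM

C_A = 496 μM / 25 = 19.8 μM.
C_mix = (C_A·V_A + C_B·V_B)/(V_A + V_B) = (19.8×917 + 27.4×703) / 1620 = 23.1 μM = 0.0231 mM.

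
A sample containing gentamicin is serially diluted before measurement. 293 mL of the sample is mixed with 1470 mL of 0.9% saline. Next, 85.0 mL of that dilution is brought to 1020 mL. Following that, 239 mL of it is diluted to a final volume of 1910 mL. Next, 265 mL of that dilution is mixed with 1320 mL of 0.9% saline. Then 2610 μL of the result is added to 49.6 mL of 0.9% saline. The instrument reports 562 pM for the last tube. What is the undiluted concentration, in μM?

Overall dilution factor = 6.017 × 12 × 7.992 × 5.981 × 20.00 = 6.90 × 10⁴.
Original = 562 pM × 6.90 × 10⁴ = 3.88 × 10⁷ pM = 38.8 μM.

38.8 μM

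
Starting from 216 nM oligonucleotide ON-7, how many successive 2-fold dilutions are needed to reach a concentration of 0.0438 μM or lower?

3

Need 2ⁿ ≥ 4.93, so n ≥ log(4.93)/log(2) = 2.30.
Minimum whole steps: n = 3.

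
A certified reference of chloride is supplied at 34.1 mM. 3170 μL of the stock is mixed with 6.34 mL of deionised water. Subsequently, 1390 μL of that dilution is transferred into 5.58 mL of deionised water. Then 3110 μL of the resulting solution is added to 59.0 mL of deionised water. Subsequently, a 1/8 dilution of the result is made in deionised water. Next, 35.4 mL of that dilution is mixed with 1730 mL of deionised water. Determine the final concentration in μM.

0.285 μM

Overall dilution factor = 3 × 5.014 × 19.97 × 8 × 49.87 = 1.20 × 10⁵.
34.1 mM / 1.20 × 10⁵ = 2.85 × 10⁻⁴ mM = 0.285 μM.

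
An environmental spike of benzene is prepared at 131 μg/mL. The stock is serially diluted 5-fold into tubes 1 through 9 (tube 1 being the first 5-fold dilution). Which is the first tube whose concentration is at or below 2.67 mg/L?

Tube n has concentration 131 μg/mL / 5ⁿ.
Need 5ⁿ ≥ 131 μg/mL / 2.67 mg/L = 49.1, so n ≥ 2.42.
First such tube: n = 3.

tube 3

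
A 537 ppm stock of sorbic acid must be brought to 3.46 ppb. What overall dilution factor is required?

1.55 × 10⁵

Factor = C₀/C_target = 537 ppm / 3.46 ppb = 1.55 × 10⁵.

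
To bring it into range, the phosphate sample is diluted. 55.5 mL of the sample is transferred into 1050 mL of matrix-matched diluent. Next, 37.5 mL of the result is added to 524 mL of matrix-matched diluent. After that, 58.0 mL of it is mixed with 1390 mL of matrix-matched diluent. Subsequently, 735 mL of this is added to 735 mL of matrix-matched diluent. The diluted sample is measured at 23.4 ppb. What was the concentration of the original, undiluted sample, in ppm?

Overall dilution factor = 19.92 × 14.97 × 24.97 × 2 = 1.49 × 10⁴.
Original = 23.4 ppb × 1.49 × 10⁴ = 3.48 × 10⁵ ppb = 348 ppm.

348 ppm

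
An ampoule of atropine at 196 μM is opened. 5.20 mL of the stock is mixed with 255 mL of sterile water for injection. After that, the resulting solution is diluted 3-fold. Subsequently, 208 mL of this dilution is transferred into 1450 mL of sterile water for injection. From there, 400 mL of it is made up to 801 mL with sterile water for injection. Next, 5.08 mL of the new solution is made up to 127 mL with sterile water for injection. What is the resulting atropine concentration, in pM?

Overall dilution factor = 50.04 × 3 × 7.971 × 2.002 × 25 = 5.99 × 10⁴.
196 μM / 5.99 × 10⁴ = 3.27 × 10⁻³ μM = 3270 pM.

3270 pM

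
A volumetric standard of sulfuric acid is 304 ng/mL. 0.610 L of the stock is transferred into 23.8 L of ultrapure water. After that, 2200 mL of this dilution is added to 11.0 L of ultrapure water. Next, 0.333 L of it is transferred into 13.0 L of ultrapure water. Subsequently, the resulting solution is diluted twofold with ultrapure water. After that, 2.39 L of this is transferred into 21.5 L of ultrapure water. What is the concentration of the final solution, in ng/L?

1.58 ng/L

Overall dilution factor = 40.02 × 6 × 40.04 × 2 × 9.996 = 1.92 × 10⁵.
304 ng/mL / 1.92 × 10⁵ = 1.58 × 10⁻³ ng/mL = 1.58 ng/L.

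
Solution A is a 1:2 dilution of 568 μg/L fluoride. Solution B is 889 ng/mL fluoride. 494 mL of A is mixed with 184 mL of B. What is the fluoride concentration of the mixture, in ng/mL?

448 ng/mL

C_A = 568 μg/L / 2 = 284 μg/L.
C_B = 889 ng/mL = 889 μg/L.
C_mix = (C_A·V_A + C_B·V_B)/(V_A + V_B) = (284×494 + 889×184) / 678.0 = 448 μg/L = 448 ng/mL.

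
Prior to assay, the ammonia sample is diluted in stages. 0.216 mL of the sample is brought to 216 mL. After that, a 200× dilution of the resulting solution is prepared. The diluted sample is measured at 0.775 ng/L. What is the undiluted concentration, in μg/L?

Overall dilution factor = 1000 × 200 = 2.00 × 10⁵.
Original = 0.775 ng/L × 2.00 × 10⁵ = 1.55 × 10⁵ ng/L = 155 μg/L.

155 μg/L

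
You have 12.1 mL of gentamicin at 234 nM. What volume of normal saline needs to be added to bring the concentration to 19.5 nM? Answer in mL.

V₂ = C₁V₁/C₂ = 234 × 12.1 / 19.5 = 145 mL.
Diluent to add = V₂ − V₁ = 145 − 12.1 = 133 mL.

133 mL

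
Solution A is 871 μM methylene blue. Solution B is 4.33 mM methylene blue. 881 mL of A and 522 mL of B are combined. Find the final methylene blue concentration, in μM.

2160 μM

C_B = 4.33 mM = 4330 μM.
C_mix = (C_A·V_A + C_B·V_B)/(V_A + V_B) = (871×881 + 4330×522) / 1403 = 2158 μM.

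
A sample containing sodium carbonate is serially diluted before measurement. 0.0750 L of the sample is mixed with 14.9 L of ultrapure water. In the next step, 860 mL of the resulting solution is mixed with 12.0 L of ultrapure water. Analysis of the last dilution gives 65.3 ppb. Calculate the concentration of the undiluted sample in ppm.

Overall dilution factor = 199.7 × 14.95 = 2986.
Original = 65.3 ppb × 2986 = 1.95 × 10⁵ ppb = 195 ppm.

195 ppm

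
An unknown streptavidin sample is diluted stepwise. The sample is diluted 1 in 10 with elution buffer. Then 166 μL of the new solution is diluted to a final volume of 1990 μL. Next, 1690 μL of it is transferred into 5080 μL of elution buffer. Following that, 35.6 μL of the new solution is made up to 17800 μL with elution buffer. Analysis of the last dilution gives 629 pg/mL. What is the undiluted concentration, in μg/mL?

Overall dilution factor = 10 × 11.99 × 4.006 × 500 = 2.40 × 10⁵.
Original = 629 pg/mL × 2.40 × 10⁵ = 1.51 × 10⁸ pg/mL = 151 μg/mL.

151 μg/mL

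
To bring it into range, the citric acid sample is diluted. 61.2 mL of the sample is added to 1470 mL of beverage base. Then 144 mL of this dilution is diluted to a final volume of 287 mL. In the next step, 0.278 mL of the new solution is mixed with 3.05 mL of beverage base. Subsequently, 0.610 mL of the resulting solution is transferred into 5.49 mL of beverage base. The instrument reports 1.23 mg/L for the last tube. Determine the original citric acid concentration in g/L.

7.34 g/L

Overall dilution factor = 25.02 × 1.993 × 11.97 × 10 = 5970.
Original = 1.23 mg/L × 5970 = 7342 mg/L = 7.34 g/L.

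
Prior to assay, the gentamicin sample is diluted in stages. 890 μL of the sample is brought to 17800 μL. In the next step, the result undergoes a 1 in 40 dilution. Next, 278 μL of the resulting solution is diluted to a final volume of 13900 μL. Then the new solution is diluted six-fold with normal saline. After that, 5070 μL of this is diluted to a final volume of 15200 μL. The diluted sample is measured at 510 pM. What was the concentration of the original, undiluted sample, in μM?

367 μM

Overall dilution factor = 20 × 40 × 50 × 6 × 2.998 = 7.20 × 10⁵.
Original = 510 pM × 7.20 × 10⁵ = 3.67 × 10⁸ pM = 367 μM.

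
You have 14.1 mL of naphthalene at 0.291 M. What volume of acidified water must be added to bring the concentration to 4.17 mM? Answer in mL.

970 mL

4.17 mM = 4.17 × 10⁻³ M.
V₂ = C₁V₁/C₂ = 0.291 × 14.1 / 4.17 × 10⁻³ = 984 mL.
Diluent to add = V₂ − V₁ = 984 − 14.1 = 970 mL.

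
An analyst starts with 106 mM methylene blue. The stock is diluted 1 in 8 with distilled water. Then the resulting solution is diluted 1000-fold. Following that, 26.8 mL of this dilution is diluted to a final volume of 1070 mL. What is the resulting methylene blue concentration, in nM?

Overall dilution factor = 8 × 1000 × 39.93 = 3.19 × 10⁵.
106 mM / 3.19 × 10⁵ = 3.32 × 10⁻⁴ mM = 332 nM.

332 nM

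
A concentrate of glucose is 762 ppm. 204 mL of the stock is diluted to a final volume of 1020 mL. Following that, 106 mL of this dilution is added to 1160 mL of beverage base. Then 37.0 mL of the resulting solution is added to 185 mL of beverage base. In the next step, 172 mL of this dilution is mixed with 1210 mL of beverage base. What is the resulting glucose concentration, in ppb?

265 ppb

Overall dilution factor = 5 × 11.94 × 6 × 8.035 = 2879.
762 ppm / 2879 = 0.265 ppm = 265 ppb.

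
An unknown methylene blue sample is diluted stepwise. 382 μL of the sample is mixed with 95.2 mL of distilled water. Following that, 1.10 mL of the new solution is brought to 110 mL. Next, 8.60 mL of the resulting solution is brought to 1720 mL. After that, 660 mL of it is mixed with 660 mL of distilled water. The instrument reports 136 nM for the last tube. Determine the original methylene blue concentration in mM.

Overall dilution factor = 250.2 × 100 × 200 × 2 = 1.00 × 10⁷.
Original = 136 nM × 1.00 × 10⁷ = 1.36 × 10⁹ nM = 1360 mM.

1360 mM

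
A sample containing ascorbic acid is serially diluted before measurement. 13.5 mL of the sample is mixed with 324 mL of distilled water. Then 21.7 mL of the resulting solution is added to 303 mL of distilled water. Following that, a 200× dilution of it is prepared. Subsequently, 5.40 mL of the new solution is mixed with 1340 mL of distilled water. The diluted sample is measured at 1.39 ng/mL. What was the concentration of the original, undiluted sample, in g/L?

Overall dilution factor = 25 × 14.96 × 200 × 249.1 = 1.86 × 10⁷.
Original = 1.39 ng/mL × 1.86 × 10⁷ = 2.59 × 10⁷ ng/mL = 25.9 g/L.

25.9 g/L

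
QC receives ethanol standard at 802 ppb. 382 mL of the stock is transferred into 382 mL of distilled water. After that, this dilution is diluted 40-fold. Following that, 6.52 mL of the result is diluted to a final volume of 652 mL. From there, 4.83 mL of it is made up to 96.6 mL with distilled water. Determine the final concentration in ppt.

Overall dilution factor = 2 × 40 × 100 × 20 = 1.60 × 10⁵.
802 ppb / 1.60 × 10⁵ = 5.01 × 10⁻³ ppb = 5.01 ppt.

5.01 ppt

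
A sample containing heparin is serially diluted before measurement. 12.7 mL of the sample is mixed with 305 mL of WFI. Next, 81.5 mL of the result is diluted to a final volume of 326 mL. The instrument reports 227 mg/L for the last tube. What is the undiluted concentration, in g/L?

Overall dilution factor = 25.02 × 4 = 100.
Original = 227 mg/L × 100 = 2.27 × 10⁴ mg/L = 22.7 g/L.

22.7 g/L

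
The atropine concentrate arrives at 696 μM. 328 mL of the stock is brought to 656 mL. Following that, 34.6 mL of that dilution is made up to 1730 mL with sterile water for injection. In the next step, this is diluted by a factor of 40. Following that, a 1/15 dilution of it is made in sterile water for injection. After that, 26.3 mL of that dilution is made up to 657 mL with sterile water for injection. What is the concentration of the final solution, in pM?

Overall dilution factor = 2 × 50 × 40 × 15 × 24.98 = 1.50 × 10⁶.
696 μM / 1.50 × 10⁶ = 4.64 × 10⁻⁴ μM = 464 pM.

464 pM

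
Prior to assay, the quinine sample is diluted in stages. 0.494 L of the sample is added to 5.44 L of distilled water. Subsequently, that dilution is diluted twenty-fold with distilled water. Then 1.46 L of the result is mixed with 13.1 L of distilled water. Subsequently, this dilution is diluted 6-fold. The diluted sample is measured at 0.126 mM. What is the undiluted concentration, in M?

1.81 M

Overall dilution factor = 12.01 × 20 × 9.973 × 6 = 1.44 × 10⁴.
Original = 0.126 mM × 1.44 × 10⁴ = 1811 mM = 1.81 M.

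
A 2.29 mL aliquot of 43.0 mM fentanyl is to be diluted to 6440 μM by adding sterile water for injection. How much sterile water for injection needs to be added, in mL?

6440 μM = 6.44 mM.
V₂ = C₁V₁/C₂ = 43.0 × 2.29 / 6.44 = 15.3 mL.
Diluent to add = V₂ − V₁ = 15.3 − 2.29 = 13.0 mL.

13.0 mL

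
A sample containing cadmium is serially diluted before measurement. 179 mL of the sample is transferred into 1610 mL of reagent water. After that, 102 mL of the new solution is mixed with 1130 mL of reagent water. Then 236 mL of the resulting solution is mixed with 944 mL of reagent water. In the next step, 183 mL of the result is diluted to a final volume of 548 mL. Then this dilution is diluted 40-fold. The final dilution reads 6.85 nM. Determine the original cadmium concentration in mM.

Overall dilution factor = 9.994 × 12.08 × 5 × 2.995 × 40 = 7.23 × 10⁴.
Original = 6.85 nM × 7.23 × 10⁴ = 4.95 × 10⁵ nM = 0.495 mM.

0.495 mM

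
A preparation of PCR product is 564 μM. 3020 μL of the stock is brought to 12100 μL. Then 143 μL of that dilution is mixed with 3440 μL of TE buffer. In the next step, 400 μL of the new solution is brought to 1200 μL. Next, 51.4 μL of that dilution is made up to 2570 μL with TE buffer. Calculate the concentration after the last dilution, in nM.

37.5 nM

Overall dilution factor = 4.007 × 25.06 × 3 × 50 = 1.51 × 10⁴.
564 μM / 1.51 × 10⁴ = 0.0375 μM = 37.5 nM.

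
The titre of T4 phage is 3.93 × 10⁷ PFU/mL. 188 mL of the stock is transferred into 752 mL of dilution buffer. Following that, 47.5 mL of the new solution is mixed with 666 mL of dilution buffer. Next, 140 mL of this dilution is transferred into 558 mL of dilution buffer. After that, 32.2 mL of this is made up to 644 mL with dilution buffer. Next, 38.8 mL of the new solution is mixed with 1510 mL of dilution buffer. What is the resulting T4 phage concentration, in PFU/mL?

131 PFU/mL

Overall dilution factor = 5 × 15.02 × 4.986 × 20 × 39.92 = 2.99 × 10⁵.
3.93 × 10⁷ PFU/mL / 2.99 × 10⁵ = 131 PFU/mL.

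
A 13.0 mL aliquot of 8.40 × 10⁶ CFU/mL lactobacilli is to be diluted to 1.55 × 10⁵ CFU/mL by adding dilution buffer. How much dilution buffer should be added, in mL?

692 mL

V₂ = C₁V₁/C₂ = 8.40 × 10⁶ × 13.0 / 1.55 × 10⁵ = 705 mL.
Diluent to add = V₂ − V₁ = 705 − 13.0 = 692 mL.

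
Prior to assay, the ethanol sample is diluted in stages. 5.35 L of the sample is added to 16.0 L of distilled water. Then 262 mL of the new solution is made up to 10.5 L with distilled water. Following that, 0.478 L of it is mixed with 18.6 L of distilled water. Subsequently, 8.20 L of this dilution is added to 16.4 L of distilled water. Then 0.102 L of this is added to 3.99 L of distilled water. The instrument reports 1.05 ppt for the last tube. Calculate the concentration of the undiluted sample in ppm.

0.807 ppm

Overall dilution factor = 3.991 × 40.08 × 39.91 × 3 × 40.12 = 7.68 × 10⁵.
Original = 1.05 ppt × 7.68 × 10⁵ = 8.07 × 10⁵ ppt = 0.807 ppm.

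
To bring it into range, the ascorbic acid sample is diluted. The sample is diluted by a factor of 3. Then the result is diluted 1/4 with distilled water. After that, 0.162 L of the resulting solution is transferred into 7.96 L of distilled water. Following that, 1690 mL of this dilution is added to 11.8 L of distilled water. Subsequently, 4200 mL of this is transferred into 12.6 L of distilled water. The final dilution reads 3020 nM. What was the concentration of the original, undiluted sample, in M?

Overall dilution factor = 3 × 4 × 50.14 × 7.982 × 4 = 1.92 × 10⁴.
Original = 3020 nM × 1.92 × 10⁴ = 5.80 × 10⁷ nM = 0.0580 M.

0.0580 M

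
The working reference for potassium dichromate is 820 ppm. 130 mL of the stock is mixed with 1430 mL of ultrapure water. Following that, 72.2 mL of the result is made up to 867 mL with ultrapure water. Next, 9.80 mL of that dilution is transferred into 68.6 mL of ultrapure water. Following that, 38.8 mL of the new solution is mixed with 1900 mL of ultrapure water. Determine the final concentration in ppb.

Overall dilution factor = 12 × 12.01 × 8 × 49.97 = 5.76 × 10⁴.
820 ppm / 5.76 × 10⁴ = 0.0142 ppm = 14.2 ppb.

14.2 ppb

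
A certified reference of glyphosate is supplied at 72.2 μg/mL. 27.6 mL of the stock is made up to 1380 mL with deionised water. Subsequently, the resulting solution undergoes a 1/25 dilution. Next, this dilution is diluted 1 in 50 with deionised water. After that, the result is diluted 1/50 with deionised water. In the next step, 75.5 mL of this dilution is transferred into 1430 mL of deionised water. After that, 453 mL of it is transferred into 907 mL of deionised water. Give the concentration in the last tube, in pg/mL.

0.386 pg/mL

Overall dilution factor = 50 × 25 × 50 × 50 × 19.94 × 3.002 = 1.87 × 10⁸.
72.2 μg/mL / 1.87 × 10⁸ = 3.86 × 10⁻⁷ μg/mL = 0.386 pg/mL.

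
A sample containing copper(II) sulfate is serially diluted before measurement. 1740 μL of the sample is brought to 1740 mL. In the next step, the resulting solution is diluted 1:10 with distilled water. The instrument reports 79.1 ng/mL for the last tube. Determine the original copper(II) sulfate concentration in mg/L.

791 mg/L

Overall dilution factor = 1000 × 10 = 1.00 × 10⁴.
Original = 79.1 ng/mL × 1.00 × 10⁴ = 7.91 × 10⁵ ng/mL = 791 mg/L.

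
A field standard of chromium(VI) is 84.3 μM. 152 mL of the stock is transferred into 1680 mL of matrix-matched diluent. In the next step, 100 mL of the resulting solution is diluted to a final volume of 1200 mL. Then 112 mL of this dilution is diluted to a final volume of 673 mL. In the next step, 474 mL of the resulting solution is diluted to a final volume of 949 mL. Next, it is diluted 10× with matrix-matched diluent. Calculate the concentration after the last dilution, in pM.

Overall dilution factor = 12.05 × 12 × 6.009 × 2.002 × 10 = 1.74 × 10⁴.
84.3 μM / 1.74 × 10⁴ = 4.84 × 10⁻³ μM = 4840 pM.

4840 pM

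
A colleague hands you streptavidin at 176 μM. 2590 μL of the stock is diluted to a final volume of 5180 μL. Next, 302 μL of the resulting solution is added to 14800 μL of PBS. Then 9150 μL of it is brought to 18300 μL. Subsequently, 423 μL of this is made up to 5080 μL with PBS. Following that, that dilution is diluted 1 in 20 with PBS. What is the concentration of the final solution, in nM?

Overall dilution factor = 2 × 50.01 × 2 × 12.01 × 20 = 4.80 × 10⁴.
176 μM / 4.80 × 10⁴ = 3.66 × 10⁻³ μM = 3.66 nM.

3.66 nM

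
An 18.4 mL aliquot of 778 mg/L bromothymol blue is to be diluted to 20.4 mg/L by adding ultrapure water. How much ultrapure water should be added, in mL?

683 mL

V₂ = C₁V₁/C₂ = 778 × 18.4 / 20.4 = 702 mL.
Diluent to add = V₂ − V₁ = 702 − 18.4 = 683 mL.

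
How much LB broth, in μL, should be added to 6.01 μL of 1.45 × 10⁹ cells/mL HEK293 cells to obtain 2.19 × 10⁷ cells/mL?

V₂ = C₁V₁/C₂ = 1.45 × 10⁹ × 6.01 / 2.19 × 10⁷ = 398 μL.
Diluent to add = V₂ − V₁ = 398 − 6.01 = 392 μL.

392 μL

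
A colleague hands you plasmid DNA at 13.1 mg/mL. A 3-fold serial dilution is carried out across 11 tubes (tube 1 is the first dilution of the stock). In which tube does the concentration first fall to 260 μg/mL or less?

Tube n has concentration 13.1 mg/mL / 3ⁿ.
Need 3ⁿ ≥ 13.1 mg/mL / 260 μg/mL = 50.4, so n ≥ 3.57.
First such tube: n = 4.

tube 4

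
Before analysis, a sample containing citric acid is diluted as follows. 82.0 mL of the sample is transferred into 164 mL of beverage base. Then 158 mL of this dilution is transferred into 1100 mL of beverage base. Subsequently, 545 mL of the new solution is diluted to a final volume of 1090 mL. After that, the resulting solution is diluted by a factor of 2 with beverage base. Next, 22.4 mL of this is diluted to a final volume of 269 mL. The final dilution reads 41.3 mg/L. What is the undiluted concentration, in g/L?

Overall dilution factor = 3 × 7.962 × 2 × 2 × 12.01 = 1147.
Original = 41.3 mg/L × 1147 = 4.74 × 10⁴ mg/L = 47.4 g/L.

47.4 g/L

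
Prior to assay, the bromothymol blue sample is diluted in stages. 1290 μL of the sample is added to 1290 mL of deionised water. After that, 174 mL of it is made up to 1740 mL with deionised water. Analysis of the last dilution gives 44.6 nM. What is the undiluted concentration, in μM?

Overall dilution factor = 1001 × 10 = 1.00 × 10⁴.
Original = 44.6 nM × 1.00 × 10⁴ = 4.46 × 10⁵ nM = 446 μM.

446 μM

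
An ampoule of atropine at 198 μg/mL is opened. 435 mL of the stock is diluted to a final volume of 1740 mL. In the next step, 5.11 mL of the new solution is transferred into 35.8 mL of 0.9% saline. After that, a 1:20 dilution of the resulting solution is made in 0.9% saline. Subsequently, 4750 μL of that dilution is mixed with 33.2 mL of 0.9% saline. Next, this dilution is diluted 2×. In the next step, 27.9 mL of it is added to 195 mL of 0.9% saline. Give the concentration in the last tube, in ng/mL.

2.42 ng/mL

Overall dilution factor = 4 × 8.006 × 20 × 7.989 × 2 × 7.989 = 8.18 × 10⁴.
198 μg/mL / 8.18 × 10⁴ = 2.42 × 10⁻³ μg/mL = 2.42 ng/mL.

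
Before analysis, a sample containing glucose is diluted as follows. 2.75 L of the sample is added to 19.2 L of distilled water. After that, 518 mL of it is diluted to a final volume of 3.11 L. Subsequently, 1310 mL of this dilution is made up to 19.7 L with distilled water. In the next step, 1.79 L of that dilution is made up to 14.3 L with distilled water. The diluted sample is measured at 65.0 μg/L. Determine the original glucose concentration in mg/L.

374 mg/L

Overall dilution factor = 7.982 × 6.004 × 15.04 × 7.989 = 5757.
Original = 65.0 μg/L × 5757 = 3.74 × 10⁵ μg/L = 374 mg/L.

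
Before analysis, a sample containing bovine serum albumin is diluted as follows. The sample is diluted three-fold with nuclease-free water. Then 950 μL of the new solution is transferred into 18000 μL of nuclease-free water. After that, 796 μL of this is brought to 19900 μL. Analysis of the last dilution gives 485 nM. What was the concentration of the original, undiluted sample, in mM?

Overall dilution factor = 3 × 19.95 × 25 = 1496.
Original = 485 nM × 1496 = 7.26 × 10⁵ nM = 0.726 mM.

0.726 mM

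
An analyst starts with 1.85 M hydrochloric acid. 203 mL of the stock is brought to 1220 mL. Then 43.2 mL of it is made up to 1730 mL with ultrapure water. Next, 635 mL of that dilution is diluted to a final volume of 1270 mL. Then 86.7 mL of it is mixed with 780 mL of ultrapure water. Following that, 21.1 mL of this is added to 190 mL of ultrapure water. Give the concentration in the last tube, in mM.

0.0384 mM

Overall dilution factor = 6.010 × 40.05 × 2 × 9.997 × 10.00 = 4.81 × 10⁴.
1.85 M / 4.81 × 10⁴ = 3.84 × 10⁻⁵ M = 0.0384 mM.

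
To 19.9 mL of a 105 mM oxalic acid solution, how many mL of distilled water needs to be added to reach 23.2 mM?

70.2 mL

V₂ = C₁V₁/C₂ = 105 × 19.9 / 23.2 = 90.1 mL.
Diluent to add = V₂ − V₁ = 90.1 − 19.9 = 70.2 mL.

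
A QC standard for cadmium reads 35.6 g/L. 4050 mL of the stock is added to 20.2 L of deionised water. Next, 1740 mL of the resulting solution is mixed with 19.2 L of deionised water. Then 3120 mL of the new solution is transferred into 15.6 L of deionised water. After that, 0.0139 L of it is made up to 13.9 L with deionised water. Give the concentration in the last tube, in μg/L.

Overall dilution factor = 5.988 × 12.03 × 6 × 1000 = 4.32 × 10⁵.
35.6 g/L / 4.32 × 10⁵ = 8.23 × 10⁻⁵ g/L = 82.3 μg/L.

82.3 μg/L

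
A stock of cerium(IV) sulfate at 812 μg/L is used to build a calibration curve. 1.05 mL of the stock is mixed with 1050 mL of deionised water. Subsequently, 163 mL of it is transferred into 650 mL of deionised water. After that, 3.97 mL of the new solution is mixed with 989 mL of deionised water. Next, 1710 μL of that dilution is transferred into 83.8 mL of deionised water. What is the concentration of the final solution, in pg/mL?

Overall dilution factor = 1001 × 4.988 × 250.1 × 50.01 = 6.24 × 10⁷.
812 μg/L / 6.24 × 10⁷ = 1.30 × 10⁻⁵ μg/L = 0.0130 pg/mL.

0.0130 pg/mL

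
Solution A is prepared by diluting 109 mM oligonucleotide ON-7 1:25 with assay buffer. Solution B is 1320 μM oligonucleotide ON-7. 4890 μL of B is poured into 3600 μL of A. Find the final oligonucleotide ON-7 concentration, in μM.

C_A = 109 mM / 25 = 4.36 mM.
C_B = 1320 μM = 1.32 mM.
C_mix = (C_A·V_A + C_B·V_B)/(V_A + V_B) = (4.36×3600 + 1.32×4890) / 8490 = 2.61 mM = 2610 μM.

2610 μM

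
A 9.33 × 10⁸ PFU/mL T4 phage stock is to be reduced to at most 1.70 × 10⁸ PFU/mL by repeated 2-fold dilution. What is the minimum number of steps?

3

Need 2ⁿ ≥ 5.49, so n ≥ log(5.49)/log(2) = 2.46.
Minimum whole steps: n = 3.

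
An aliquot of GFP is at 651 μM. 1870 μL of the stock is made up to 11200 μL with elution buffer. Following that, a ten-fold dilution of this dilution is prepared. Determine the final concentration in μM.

Overall dilution factor = 5.989 × 10 = 59.9.
651 μM / 59.9 = 10.9 μM.

10.9 μM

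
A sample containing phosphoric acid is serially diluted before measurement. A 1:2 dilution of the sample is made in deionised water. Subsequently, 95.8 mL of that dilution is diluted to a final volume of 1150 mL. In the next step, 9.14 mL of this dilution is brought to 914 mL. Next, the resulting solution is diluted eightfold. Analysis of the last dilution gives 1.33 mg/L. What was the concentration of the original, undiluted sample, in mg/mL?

25.5 mg/mL

Overall dilution factor = 2 × 12.00 × 100 × 8 = 1.92 × 10⁴.
Original = 1.33 mg/L × 1.92 × 10⁴ = 2.55 × 10⁴ mg/L = 25.5 mg/mL.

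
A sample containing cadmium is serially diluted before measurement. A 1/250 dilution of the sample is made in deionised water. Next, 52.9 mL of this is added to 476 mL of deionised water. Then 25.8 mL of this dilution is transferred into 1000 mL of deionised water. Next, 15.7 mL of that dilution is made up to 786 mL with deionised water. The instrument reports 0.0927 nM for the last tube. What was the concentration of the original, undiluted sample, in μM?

461 μM

Overall dilution factor = 250 × 9.998 × 39.76 × 50.06 = 4.98 × 10⁶.
Original = 0.0927 nM × 4.98 × 10⁶ = 4.61 × 10⁵ nM = 461 μM.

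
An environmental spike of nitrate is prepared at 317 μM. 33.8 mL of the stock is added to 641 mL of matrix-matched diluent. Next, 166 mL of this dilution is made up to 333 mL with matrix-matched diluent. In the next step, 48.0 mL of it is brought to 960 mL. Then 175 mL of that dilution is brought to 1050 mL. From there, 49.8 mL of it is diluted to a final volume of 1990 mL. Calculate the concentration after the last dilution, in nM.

Overall dilution factor = 19.96 × 2.006 × 20 × 6 × 39.96 = 1.92 × 10⁵.
317 μM / 1.92 × 10⁵ = 1.65 × 10⁻³ μM = 1.65 nM.

1.65 nM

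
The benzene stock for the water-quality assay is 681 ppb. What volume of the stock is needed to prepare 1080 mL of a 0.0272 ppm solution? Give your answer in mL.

43.1 mL

0.0272 ppm = 27.2 ppb.
V₁ = C₂V₂/C₁ = 27.2 × 1080 / 681 = 43.1 mL.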